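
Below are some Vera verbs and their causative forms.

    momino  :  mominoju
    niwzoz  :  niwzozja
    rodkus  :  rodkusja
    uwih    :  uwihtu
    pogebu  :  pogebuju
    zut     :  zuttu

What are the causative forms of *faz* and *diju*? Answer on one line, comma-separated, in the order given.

The alternation tracks the final sound of the stem — -ja when the stem ends in a sibilant (*niwzoz*, *rodkus*); -tu when the stem ends in a non-sibilant consonant (*uwih*, *zut*); -ju when the stem ends in a vowel (*momino*, *pogebu*).
The final sound of *faz* is /z/, which is a sibilant, so the suffix is -ja, giving *fazja*.
The final sound of *diju* is /u/, which is a vowel, so the suffix is -ju, giving *dijuju*.

fazja, dijuju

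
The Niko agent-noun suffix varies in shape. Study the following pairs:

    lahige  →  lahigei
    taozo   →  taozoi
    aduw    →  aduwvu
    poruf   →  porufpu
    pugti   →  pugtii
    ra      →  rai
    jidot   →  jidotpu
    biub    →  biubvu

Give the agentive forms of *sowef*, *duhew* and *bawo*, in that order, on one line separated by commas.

The suffix is conditioned by the final sound: -pu when the stem ends in a voiceless consonant (*poruf*, *jidot*); -vu when the stem ends in a voiced consonant (*aduw*, *biub*); -i when the stem ends in a vowel (*lahige*, *taozo*, *pugti*, *ra*).
*sowef*: final sound = /f/, a voiceless consonant → -pu → *sowefpu*.
*duhew*: final sound = /w/, a voiced consonant → -vu → *duhewvu*.
Since the final sound of *bawo* is /o/ (a vowel), it takes -i, giving *bawoi*.

sowefpu, duhewvu, bawoi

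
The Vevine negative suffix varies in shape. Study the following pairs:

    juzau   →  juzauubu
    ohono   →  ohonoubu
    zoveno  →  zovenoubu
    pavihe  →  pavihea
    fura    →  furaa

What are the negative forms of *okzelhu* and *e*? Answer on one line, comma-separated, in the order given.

Looking at the last vowel of each stem: -ubu when the last vowel of the stem is a rounded vowel (*juzau*, *ohono*, *zoveno*); -a when the last vowel of the stem is an unrounded vowel (*pavihe*, *fura*).
Since the last vowel of *okzelhu* is /u/ (a rounded vowel), it takes -ubu, giving *okzelhuubu*.
*e*: last vowel = /e/, an unrounded vowel → -a → *ea*.

okzelhuubu, ea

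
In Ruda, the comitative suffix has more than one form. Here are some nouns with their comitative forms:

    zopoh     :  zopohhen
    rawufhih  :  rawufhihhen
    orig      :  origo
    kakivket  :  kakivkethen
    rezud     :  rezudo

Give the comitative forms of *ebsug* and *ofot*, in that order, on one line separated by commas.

The pattern is voicing of the final consonant: -hen when the stem ends in a voiceless consonant (*zopoh*, *rawufhih*, *kakivket*); -o when the stem ends in a voiced consonant (*orig*, *rezud*).
*ebsug*: final consonant = /g/, voiced → -o → *ebsugo*.
*ofot*: final consonant = /t/, voiceless → -hen → *ofothen*.

ebsugo, ofothen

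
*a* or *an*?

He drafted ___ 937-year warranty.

a

The indefinite article is chosen by the initial *sound* of the following word, not its spelling.
The number *937* is spoken "nine hundred …", beginning with /naɪn/ — a consonant sound.
So the article is *a*: He drafted a 937-year warranty.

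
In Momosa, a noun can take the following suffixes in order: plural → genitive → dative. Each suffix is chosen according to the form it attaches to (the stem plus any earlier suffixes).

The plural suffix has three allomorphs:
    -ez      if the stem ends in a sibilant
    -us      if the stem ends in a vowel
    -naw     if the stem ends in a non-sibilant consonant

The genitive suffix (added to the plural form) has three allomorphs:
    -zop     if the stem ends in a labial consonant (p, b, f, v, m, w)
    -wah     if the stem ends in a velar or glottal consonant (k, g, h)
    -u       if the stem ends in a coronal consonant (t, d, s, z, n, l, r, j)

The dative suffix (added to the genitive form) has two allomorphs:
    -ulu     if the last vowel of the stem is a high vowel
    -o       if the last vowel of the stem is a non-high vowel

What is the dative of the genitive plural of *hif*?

Since the final sound of *hif* is /f/ (a non-sibilant consonant), it takes -naw, giving *hifnaw*.
The plural form *hifnaw*: final consonant = /w/, labial → -zop → *hifnawzop*.
The genitive form *hifnawzop* — last vowel /o/ (a non-high vowel) → -o → *hifnawzopo*.

hifnawzopo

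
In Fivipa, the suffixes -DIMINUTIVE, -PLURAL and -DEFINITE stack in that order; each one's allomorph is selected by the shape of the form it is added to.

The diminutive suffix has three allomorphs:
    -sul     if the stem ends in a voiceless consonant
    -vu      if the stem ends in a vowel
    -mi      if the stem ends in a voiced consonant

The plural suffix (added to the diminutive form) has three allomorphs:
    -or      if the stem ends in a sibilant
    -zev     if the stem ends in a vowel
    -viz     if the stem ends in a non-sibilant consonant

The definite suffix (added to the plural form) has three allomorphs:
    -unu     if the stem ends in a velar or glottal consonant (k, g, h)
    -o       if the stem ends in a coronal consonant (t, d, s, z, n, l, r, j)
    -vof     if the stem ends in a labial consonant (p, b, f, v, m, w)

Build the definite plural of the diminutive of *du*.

duvuzevvof

*du* — final sound /u/ (a vowel) → -vu → *duvu*.
The diminutive form *duvu* — final sound /u/ (a vowel) → -zev → *duvuzev*.
The plural form *duvuzev*: final consonant = /v/, labial → -vof → *duvuzevvof*.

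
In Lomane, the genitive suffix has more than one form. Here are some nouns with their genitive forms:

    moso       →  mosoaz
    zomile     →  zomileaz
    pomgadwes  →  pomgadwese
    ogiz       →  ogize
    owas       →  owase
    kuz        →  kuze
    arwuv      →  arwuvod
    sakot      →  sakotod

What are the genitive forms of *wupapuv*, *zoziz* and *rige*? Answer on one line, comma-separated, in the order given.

wupapuvod, zozize, rigeaz

The alternation tracks the final sound of the stem — -e when the stem ends in a sibilant (*pomgadwes*, *ogiz*, *owas*, *kuz*); -od when the stem ends in a non-sibilant consonant (*arwuv*, *sakot*); -az when the stem ends in a vowel (*moso*, *zomile*).
The final sound of *wupapuv* is /v/, which is a non-sibilant consonant, so the suffix is -od, giving *wupapuvod*.
The final sound of *zoziz* is /z/, which is a sibilant, so the suffix is -e, giving *zozize*.
*rige* — final sound /e/ (a vowel) → -az → *rigeaz*.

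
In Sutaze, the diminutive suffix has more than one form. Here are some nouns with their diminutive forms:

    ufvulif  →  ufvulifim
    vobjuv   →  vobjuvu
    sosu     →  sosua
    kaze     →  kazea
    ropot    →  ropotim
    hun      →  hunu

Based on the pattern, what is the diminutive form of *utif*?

utifim

Looking at the final sound of each stem: -im when the stem ends in a voiceless consonant (*ufvulif*, *ropot*); -u when the stem ends in a voiced consonant (*vobjuv*, *hun*); -a when the stem ends in a vowel (*sosu*, *kaze*).
*utif*: final sound = /f/, a voiceless consonant → -im → *utifim*.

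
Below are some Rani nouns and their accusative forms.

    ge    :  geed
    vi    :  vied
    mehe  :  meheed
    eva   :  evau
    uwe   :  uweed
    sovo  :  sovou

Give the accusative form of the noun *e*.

eed

The alternation tracks the last vowel of the stem — -ed when the last vowel of the stem is a front vowel (*ge*, *vi*, *mehe*, *uwe*); -u when the last vowel of the stem is a back vowel (*eva*, *sovo*).
The last vowel of *e* is /e/, which is a front vowel, so the suffix is -ed, giving *eed*.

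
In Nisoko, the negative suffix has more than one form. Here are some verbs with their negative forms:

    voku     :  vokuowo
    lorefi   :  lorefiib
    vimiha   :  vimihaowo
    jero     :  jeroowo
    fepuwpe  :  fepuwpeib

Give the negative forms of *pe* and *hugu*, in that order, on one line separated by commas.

The suffix is conditioned by the last vowel: -ib when the last vowel of the stem is a front vowel (*lorefi*, *fepuwpe*); -owo when the last vowel of the stem is a back vowel (*voku*, *vimiha*, *jero*).
The last vowel of *pe* is /e/, which is a front vowel, so the suffix is -ib, giving *peib*.
The last vowel of *hugu* is /u/, which is a back vowel, so the suffix is -owo, giving *huguowo*.

peib, huguowo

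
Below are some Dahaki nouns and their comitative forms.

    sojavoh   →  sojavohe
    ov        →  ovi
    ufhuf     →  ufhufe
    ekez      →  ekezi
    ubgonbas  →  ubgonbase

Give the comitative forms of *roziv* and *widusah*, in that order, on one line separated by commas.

The alternation tracks the final consonant of the stem — -e when the stem ends in a voiceless consonant (*sojavoh*, *ufhuf*, *ubgonbas*); -i when the stem ends in a voiced consonant (*ov*, *ekez*).
*roziv* — final consonant /v/ (voiced) → -i → *rozivi*.
*widusah*: final consonant = /h/, voiceless → -e → *widusahe*.

rozivi, widusahe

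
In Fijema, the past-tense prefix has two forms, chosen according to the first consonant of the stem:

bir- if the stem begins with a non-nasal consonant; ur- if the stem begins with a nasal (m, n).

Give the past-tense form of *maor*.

urmaor

*maor* — first consonant /m/ (a nasal) → ur- → *urmaor*.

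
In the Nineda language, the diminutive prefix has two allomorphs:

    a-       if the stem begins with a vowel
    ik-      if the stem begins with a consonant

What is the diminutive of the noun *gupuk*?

*gupuk*: first sound = /g/, a consonant → ik- → *ikgupuk*.

ikgupuk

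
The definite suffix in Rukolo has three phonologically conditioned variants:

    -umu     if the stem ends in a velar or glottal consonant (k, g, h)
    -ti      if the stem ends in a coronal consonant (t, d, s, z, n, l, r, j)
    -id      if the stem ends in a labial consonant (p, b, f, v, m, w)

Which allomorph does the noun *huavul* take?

-ti

*huavul* — final consonant /l/ (coronal) → -ti.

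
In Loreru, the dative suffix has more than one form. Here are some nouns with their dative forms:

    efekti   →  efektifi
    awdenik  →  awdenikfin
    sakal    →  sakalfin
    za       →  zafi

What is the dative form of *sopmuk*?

sopmukfin

The alternation tracks the final sound of the stem — -fin when the stem ends in a consonant (*awdenik*, *sakal*); -fi when the stem ends in a vowel (*efekti*, *za*).
*sopmuk*: final sound = /k/, a consonant → -fin → *sopmukfin*.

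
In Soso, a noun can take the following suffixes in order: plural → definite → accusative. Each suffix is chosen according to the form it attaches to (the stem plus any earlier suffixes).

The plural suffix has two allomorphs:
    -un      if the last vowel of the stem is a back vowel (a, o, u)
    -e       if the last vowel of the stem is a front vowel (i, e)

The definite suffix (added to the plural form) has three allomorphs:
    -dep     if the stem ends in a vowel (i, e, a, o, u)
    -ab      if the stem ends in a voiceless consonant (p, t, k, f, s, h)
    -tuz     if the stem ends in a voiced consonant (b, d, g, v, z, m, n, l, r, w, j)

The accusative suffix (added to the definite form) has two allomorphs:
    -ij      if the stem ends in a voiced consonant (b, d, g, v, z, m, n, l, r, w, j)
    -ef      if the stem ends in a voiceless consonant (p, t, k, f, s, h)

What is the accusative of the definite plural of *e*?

eedepef

Since the last vowel of *e* is /e/ (a front vowel), it takes -e, giving *ee*.
The plural form *ee* — final sound /e/ (a vowel) → -dep → *eedep*.
The definite form *eedep* — final consonant /p/ (voiceless) → -ef → *eedepef*.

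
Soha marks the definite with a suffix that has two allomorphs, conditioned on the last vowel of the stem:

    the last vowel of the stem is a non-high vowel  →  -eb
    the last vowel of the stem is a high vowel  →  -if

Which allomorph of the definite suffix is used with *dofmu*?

-if

*dofmu* — last vowel /u/ (a high vowel) → -if.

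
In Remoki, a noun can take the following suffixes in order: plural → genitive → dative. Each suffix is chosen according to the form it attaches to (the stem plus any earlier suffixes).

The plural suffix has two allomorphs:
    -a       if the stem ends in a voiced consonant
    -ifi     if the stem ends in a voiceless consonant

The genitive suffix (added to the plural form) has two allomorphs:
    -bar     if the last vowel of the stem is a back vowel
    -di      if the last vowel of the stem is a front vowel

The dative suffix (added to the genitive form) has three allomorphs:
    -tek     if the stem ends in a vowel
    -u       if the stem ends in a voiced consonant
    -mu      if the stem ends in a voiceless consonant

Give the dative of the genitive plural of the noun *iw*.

iwabaru

*iw*: final consonant = /w/, voiced → -a → *iwa*.
The plural form *iwa*: last vowel = /a/, a back vowel → -bar → *iwabar*.
The genitive form *iwabar* — final sound /r/ (a voiced consonant) → -u → *iwabaru*.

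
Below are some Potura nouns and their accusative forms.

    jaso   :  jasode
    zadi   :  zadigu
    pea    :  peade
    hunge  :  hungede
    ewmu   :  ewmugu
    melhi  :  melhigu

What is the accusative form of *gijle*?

gijlede

The alternation tracks the last vowel of the stem — -gu when the last vowel of the stem is a high vowel (*zadi*, *ewmu*, *melhi*); -de when the last vowel of the stem is a non-high vowel (*jaso*, *pea*, *hunge*).
The last vowel of *gijle* is /e/, which is a non-high vowel, so the suffix is -de, giving *gijlede*.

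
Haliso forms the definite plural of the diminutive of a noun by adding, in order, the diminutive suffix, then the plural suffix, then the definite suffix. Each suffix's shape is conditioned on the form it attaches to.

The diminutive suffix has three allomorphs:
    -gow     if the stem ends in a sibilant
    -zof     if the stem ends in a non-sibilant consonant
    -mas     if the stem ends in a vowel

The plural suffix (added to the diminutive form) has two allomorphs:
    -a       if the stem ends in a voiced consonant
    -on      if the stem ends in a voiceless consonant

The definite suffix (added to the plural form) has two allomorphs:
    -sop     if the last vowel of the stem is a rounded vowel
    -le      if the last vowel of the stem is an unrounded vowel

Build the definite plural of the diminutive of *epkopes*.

*epkopes*: final sound = /s/, a sibilant → -gow → *epkopesgow*.
The final consonant of the diminutive form *epkopesgow* is /w/, which is voiced, so the plural suffix is -a, giving *epkopesgowa*.
The last vowel of the plural form *epkopesgowa* is /a/, which is an unrounded vowel, so the definite suffix is -le, giving *epkopesgowale*.

epkopesgowale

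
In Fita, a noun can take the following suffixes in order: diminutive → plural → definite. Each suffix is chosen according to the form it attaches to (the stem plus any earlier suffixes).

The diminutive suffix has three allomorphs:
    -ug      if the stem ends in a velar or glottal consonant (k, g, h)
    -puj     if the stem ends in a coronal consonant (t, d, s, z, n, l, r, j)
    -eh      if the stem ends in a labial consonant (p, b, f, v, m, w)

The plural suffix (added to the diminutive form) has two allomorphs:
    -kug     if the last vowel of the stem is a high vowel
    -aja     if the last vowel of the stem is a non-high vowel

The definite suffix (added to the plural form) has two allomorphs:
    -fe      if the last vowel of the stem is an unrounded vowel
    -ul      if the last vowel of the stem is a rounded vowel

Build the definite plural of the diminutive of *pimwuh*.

*pimwuh* — final consonant /h/ (velar/glottal) → -ug → *pimwuhug*.
Since the last vowel of the diminutive form *pimwuhug* is /u/ (a high vowel), it takes -kug, giving *pimwuhugkug*.
The plural form *pimwuhugkug*: last vowel = /u/, a rounded vowel → -ul → *pimwuhugkugul*.

pimwuhugkugul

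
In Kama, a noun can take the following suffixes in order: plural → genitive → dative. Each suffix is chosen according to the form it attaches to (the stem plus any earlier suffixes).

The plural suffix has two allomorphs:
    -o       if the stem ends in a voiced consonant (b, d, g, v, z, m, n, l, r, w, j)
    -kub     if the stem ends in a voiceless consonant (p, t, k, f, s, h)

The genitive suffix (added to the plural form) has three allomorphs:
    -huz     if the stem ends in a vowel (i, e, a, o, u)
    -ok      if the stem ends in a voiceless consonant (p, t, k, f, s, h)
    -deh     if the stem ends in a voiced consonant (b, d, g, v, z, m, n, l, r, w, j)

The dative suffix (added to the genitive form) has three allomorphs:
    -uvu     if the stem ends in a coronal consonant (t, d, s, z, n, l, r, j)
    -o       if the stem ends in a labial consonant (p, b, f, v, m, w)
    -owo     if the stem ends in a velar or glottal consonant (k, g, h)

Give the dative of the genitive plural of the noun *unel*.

unelohuzuvu

*unel* — final consonant /l/ (voiced) → -o → *unelo*.
The final sound of the plural form *unelo* is /o/, which is a vowel, so the genitive suffix is -huz, giving *unelohuz*.
The genitive form *unelohuz*: final consonant = /z/, coronal → -uvu → *unelohuzuvu*.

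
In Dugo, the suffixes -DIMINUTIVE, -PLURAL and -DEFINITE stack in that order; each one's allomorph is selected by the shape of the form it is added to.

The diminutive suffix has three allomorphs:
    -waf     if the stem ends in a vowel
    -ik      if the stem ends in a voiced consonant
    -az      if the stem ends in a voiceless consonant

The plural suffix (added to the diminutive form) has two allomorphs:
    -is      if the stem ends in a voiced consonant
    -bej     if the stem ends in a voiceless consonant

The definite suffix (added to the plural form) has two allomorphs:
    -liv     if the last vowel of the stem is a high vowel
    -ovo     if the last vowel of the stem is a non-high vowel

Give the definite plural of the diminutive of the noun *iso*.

isowafbejovo

*iso* — final sound /o/ (a vowel) → -waf → *isowaf*.
The diminutive form *isowaf*: final consonant = /f/, voiceless → -bej → *isowafbej*.
The plural form *isowafbej* — last vowel /e/ (a non-high vowel) → -ovo → *isowafbejovo*.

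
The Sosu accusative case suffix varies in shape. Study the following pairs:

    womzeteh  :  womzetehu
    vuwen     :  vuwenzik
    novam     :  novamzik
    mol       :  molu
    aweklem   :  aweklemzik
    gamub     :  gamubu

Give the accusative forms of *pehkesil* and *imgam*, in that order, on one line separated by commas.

pehkesilu, imgamzik

The pattern is nasality of the final consonant: -zik when the stem ends in a nasal (*vuwen*, *novam*, *aweklem*); -u when the stem ends in a non-nasal consonant (*womzeteh*, *mol*, *gamub*).
*pehkesil*: final consonant = /l/, non-nasal → -u → *pehkesilu*.
*imgam* — final consonant /m/ (a nasal) → -zik → *imgamzik*.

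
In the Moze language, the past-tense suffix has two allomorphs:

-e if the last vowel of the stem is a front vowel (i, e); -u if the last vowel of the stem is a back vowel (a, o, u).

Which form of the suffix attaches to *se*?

*se* — last vowel /e/ (a front vowel) → -e.

-e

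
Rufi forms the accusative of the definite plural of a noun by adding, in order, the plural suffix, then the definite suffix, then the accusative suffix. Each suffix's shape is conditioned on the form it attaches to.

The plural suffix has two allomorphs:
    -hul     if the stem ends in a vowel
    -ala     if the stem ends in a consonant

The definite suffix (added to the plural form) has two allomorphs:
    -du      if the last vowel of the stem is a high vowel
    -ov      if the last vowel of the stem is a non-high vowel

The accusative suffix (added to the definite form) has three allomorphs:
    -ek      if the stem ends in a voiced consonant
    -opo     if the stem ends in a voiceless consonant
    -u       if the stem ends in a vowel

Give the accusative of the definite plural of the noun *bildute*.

bildutehulduu

Since the final sound of *bildute* is /e/ (a vowel), it takes -hul, giving *bildutehul*.
The plural form *bildutehul* — last vowel /u/ (a high vowel) → -du → *bildutehuldu*.
The definite form *bildutehuldu* — final sound /u/ (a vowel) → -u → *bildutehulduu*.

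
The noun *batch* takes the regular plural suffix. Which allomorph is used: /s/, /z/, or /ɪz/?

The stem *batch* ends in a sibilant (/s, z, ʃ, ʒ, tʃ, dʒ/).
The plural suffix surfaces as /ɪz/ after sibilants, /s/ after other voiceless consonants, and /z/ after other voiced sounds.
So the plural -s on *batch* is pronounced /ɪz/.

/ɪz/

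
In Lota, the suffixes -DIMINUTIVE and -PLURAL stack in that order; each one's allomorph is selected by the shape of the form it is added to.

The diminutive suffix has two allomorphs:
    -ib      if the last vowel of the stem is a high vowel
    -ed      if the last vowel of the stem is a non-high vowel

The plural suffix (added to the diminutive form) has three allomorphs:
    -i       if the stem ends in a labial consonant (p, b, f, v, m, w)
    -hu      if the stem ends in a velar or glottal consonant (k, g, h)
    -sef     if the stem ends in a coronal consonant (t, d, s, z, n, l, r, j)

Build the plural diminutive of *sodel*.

Since the last vowel of *sodel* is /e/ (a non-high vowel), it takes -ed, giving *sodeled*.
Since the final consonant of the diminutive form *sodeled* is /d/ (coronal), it takes -sef, giving *sodeledsef*.

sodeledsef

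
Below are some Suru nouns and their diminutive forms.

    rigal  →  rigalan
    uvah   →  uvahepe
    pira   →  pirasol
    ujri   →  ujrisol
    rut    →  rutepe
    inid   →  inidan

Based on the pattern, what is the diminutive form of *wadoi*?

wadoisol

Looking at the final sound of each stem: -epe when the stem ends in a voiceless consonant (*uvah*, *rut*); -an when the stem ends in a voiced consonant (*rigal*, *inid*); -sol when the stem ends in a vowel (*pira*, *ujri*).
*wadoi* — final sound /i/ (a vowel) → -sol → *wadoisol*.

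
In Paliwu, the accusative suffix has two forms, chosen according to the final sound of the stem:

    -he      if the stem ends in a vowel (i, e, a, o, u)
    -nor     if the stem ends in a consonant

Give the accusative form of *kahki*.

Since the final sound of *kahki* is /i/ (a vowel), it takes -he, giving *kahkihe*.

kahkihe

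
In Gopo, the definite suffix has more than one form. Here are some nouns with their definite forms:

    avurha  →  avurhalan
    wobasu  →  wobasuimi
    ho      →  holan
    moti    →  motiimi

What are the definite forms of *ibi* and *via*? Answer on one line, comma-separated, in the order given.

The alternation tracks the last vowel of the stem — -imi when the last vowel of the stem is a high vowel (*wobasu*, *moti*); -lan when the last vowel of the stem is a non-high vowel (*avurha*, *ho*).
*ibi* — last vowel /i/ (a high vowel) → -imi → *ibiimi*.
*via*: last vowel = /a/, a non-high vowel → -lan → *vialan*.

ibiimi, vialan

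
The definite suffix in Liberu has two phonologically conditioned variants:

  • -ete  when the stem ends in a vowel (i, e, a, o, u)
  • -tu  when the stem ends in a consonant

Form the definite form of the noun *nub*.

*nub* — final sound /b/ (a consonant) → -tu → *nubtu*.

nubtu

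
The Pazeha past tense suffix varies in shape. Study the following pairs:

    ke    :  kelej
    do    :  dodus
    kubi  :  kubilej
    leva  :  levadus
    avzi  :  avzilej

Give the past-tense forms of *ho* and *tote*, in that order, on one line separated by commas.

hodus, totelej

Looking at the last vowel of each stem: -lej when the last vowel of the stem is a front vowel (*ke*, *kubi*, *avzi*); -dus when the last vowel of the stem is a back vowel (*do*, *leva*).
The last vowel of *ho* is /o/, which is a back vowel, so the suffix is -dus, giving *hodus*.
*tote*: last vowel = /e/, a front vowel → -lej → *totelej*.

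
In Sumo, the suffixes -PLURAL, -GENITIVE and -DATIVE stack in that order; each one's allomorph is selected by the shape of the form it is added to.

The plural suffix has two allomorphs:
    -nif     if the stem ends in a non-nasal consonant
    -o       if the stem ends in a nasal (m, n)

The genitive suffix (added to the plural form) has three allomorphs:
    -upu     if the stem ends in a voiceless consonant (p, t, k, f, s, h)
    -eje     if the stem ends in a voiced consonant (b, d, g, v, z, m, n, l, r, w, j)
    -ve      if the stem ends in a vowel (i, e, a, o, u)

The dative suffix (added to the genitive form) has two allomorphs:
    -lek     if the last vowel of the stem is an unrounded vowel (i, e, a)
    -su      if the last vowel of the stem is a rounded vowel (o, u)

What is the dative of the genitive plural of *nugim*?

nugimovelek

*nugim*: final consonant = /m/, a nasal → -o → *nugimo*.
The final sound of the plural form *nugimo* is /o/, which is a vowel, so the genitive suffix is -ve, giving *nugimove*.
The last vowel of the genitive form *nugimove* is /e/, which is an unrounded vowel, so the dative suffix is -lek, giving *nugimovelek*.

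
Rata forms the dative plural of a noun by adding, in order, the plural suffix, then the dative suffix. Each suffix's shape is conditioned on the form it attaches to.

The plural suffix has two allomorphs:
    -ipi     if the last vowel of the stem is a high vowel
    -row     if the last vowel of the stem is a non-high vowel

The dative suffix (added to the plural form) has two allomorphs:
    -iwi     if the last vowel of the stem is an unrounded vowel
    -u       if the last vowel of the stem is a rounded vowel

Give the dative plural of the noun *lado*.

ladorowu

The last vowel of *lado* is /o/, which is a non-high vowel, so the plural suffix is -row, giving *ladorow*.
Since the last vowel of the plural form *ladorow* is /o/ (a rounded vowel), it takes -u, giving *ladorowu*.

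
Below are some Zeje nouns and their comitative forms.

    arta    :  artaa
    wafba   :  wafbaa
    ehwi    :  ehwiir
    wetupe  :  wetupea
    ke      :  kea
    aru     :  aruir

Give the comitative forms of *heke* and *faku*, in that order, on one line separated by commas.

The suffix is conditioned by the last vowel: -ir when the last vowel of the stem is a high vowel (*ehwi*, *aru*); -a when the last vowel of the stem is a non-high vowel (*arta*, *wafba*, *wetupe*, *ke*).
*heke* — last vowel /e/ (a non-high vowel) → -a → *hekea*.
The last vowel of *faku* is /u/, which is a high vowel, so the suffix is -ir, giving *fakuir*.

hekea, fakuir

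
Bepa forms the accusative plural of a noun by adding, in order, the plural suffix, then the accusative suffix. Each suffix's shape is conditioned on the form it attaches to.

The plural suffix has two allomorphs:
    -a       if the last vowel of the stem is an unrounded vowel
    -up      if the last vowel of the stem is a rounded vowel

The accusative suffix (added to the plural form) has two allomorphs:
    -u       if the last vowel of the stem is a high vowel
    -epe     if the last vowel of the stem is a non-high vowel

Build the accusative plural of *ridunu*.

ridunuupu

*ridunu*: last vowel = /u/, a rounded vowel → -up → *ridunuup*.
The plural form *ridunuup*: last vowel = /u/, a high vowel → -u → *ridunuupu*.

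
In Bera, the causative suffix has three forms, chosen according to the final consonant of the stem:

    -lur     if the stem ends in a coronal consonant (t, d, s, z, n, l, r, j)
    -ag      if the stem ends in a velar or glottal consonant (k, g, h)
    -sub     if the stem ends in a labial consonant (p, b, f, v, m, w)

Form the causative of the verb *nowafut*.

*nowafut*: final consonant = /t/, coronal → -lur → *nowafutlur*.

nowafutlur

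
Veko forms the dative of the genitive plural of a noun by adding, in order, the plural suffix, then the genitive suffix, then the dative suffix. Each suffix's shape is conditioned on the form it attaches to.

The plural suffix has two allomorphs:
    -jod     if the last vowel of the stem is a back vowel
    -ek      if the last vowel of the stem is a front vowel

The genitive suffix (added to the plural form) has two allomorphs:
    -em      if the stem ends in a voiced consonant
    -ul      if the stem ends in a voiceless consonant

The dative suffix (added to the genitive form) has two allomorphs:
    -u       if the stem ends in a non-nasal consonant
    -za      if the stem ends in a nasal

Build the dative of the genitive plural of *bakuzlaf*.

*bakuzlaf* — last vowel /a/ (a back vowel) → -jod → *bakuzlafjod*.
The plural form *bakuzlafjod* — final consonant /d/ (voiced) → -em → *bakuzlafjodem*.
The final consonant of the genitive form *bakuzlafjodem* is /m/, which is a nasal, so the dative suffix is -za, giving *bakuzlafjodemza*.

bakuzlafjodemza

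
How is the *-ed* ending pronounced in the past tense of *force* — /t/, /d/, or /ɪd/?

The stem *force* ends in a voiceless consonant other than /t/.
The -ed suffix is realized as /ɪd/ after /t, d/; as /t/ after other voiceless consonants; and as /d/ after other voiced sounds.
So -ed on *force* is pronounced /t/.

/t/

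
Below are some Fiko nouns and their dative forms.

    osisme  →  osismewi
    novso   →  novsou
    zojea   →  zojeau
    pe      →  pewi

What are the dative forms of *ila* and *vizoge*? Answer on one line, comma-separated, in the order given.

Looking at the last vowel of each stem: -wi when the last vowel of the stem is a front vowel (*osisme*, *pe*); -u when the last vowel of the stem is a back vowel (*novso*, *zojea*).
The last vowel of *ila* is /a/, which is a back vowel, so the suffix is -u, giving *ilau*.
*vizoge*: last vowel = /e/, a front vowel → -wi → *vizogewi*.

ilau, vizogewi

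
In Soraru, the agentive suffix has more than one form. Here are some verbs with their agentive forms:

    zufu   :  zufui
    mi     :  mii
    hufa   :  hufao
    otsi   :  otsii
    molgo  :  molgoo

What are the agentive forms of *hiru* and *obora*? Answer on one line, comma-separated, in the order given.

hirui, oborao

The alternation tracks the last vowel of the stem — -i when the last vowel of the stem is a high vowel (*zufu*, *mi*, *otsi*); -o when the last vowel of the stem is a non-high vowel (*hufa*, *molgo*).
*hiru* — last vowel /u/ (a high vowel) → -i → *hirui*.
*obora* — last vowel /a/ (a non-high vowel) → -o → *oborao*.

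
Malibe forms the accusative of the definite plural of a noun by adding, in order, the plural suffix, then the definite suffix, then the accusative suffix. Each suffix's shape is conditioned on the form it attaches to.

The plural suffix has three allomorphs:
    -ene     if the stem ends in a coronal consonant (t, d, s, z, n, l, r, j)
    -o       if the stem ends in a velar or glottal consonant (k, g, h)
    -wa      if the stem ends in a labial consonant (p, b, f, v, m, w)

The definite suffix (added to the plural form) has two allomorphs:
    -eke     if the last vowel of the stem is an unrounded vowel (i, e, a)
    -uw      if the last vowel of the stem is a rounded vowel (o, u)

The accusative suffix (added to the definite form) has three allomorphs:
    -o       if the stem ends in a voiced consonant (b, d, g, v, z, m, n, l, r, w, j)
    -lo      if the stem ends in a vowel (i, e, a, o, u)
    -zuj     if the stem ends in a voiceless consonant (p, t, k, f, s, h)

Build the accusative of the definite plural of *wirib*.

wiribwaekelo

*wirib* — final consonant /b/ (labial) → -wa → *wiribwa*.
Since the last vowel of the plural form *wiribwa* is /a/ (an unrounded vowel), it takes -eke, giving *wiribwaeke*.
The definite form *wiribwaeke* — final sound /e/ (a vowel) → -lo → *wiribwaekelo*.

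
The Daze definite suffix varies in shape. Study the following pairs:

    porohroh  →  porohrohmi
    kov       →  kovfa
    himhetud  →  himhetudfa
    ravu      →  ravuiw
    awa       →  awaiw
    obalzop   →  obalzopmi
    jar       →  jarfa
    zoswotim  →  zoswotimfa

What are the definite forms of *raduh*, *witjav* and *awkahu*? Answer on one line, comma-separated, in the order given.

raduhmi, witjavfa, awkahuiw

The pattern is voicing of the final sound: -mi when the stem ends in a voiceless consonant (*porohroh*, *obalzop*); -fa when the stem ends in a voiced consonant (*kov*, *himhetud*, *jar*, *zoswotim*); -iw when the stem ends in a vowel (*ravu*, *awa*).
Since the final sound of *raduh* is /h/ (a voiceless consonant), it takes -mi, giving *raduhmi*.
Since the final sound of *witjav* is /v/ (a voiced consonant), it takes -fa, giving *witjavfa*.
The final sound of *awkahu* is /u/, which is a vowel, so the suffix is -iw, giving *awkahuiw*.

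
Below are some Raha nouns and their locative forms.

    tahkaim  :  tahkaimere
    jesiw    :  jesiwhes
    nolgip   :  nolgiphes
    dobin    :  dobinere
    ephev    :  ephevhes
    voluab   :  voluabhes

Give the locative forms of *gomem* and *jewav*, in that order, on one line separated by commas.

gomemere, jewavhes

The pattern is nasality of the final consonant: -ere when the stem ends in a nasal (*tahkaim*, *dobin*); -hes when the stem ends in a non-nasal consonant (*jesiw*, *nolgip*, *ephev*, *voluab*).
Since the final consonant of *gomem* is /m/ (a nasal), it takes -ere, giving *gomemere*.
*jewav*: final consonant = /v/, non-nasal → -hes → *jewavhes*.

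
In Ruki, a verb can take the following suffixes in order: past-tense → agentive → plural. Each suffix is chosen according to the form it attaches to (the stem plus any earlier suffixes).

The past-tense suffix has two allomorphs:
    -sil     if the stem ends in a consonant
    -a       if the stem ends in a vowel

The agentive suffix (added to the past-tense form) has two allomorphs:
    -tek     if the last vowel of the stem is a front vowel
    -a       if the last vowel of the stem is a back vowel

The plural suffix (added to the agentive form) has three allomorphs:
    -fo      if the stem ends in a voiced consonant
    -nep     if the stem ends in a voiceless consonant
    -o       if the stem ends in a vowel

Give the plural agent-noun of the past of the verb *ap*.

Since the final sound of *ap* is /p/ (a consonant), it takes -sil, giving *apsil*.
The past-tense form *apsil* — last vowel /i/ (a front vowel) → -tek → *apsiltek*.
The final sound of the agentive form *apsiltek* is /k/, which is a voiceless consonant, so the plural suffix is -nep, giving *apsilteknep*.

apsilteknep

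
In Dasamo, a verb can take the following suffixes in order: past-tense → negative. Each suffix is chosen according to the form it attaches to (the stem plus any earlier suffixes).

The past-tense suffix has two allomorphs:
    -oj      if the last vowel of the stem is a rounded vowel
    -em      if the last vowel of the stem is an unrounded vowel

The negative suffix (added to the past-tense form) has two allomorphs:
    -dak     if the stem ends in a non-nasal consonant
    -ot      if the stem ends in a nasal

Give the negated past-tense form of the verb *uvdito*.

Since the last vowel of *uvdito* is /o/ (a rounded vowel), it takes -oj, giving *uvditooj*.
The past-tense form *uvditooj*: final consonant = /j/, non-nasal → -dak → *uvditoojdak*.

uvditoojdak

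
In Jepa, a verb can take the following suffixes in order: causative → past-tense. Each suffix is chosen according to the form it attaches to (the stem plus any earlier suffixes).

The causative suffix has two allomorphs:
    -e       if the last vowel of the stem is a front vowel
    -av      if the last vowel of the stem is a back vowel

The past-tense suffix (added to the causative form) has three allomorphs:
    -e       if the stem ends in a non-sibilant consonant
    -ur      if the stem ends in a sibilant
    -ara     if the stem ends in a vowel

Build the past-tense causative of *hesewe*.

Since the last vowel of *hesewe* is /e/ (a front vowel), it takes -e, giving *hesewee*.
The final sound of the causative form *hesewee* is /e/, which is a vowel, so the past-tense suffix is -ara, giving *heseweeara*.

heseweeara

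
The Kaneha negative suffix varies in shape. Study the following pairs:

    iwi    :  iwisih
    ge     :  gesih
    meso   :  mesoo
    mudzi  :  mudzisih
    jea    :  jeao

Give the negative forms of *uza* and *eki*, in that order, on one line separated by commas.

uzao, ekisih

The pattern is front/back vowel harmony: -sih when the last vowel of the stem is a front vowel (*iwi*, *ge*, *mudzi*); -o when the last vowel of the stem is a back vowel (*meso*, *jea*).
The last vowel of *uza* is /a/, which is a back vowel, so the suffix is -o, giving *uzao*.
*eki*: last vowel = /i/, a front vowel → -sih → *ekisih*.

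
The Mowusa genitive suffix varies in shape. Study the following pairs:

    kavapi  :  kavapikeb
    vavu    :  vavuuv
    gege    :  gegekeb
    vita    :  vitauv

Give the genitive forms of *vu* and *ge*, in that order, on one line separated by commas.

vuuv, gekeb

Looking at the last vowel of each stem: -keb when the last vowel of the stem is a front vowel (*kavapi*, *gege*); -uv when the last vowel of the stem is a back vowel (*vavu*, *vita*).
*vu*: last vowel = /u/, a back vowel → -uv → *vuuv*.
*ge*: last vowel = /e/, a front vowel → -keb → *gekeb*.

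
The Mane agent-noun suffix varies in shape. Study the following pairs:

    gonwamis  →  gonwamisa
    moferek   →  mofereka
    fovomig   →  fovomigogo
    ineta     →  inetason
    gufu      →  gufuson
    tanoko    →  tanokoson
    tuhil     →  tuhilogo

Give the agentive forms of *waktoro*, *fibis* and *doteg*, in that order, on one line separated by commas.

Looking at the final sound of each stem: -a when the stem ends in a voiceless consonant (*gonwamis*, *moferek*); -ogo when the stem ends in a voiced consonant (*fovomig*, *tuhil*); -son when the stem ends in a vowel (*ineta*, *gufu*, *tanoko*).
Since the final sound of *waktoro* is /o/ (a vowel), it takes -son, giving *waktoroson*.
The final sound of *fibis* is /s/, which is a voiceless consonant, so the suffix is -a, giving *fibisa*.
*doteg*: final sound = /g/, a voiced consonant → -ogo → *dotegogo*.

waktoroson, fibisa, dotegogo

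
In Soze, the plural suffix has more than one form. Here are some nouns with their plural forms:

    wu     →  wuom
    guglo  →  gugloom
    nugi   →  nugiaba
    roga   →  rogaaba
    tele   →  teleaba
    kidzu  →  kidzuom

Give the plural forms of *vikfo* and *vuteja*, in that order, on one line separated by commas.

vikfoom, vutejaaba

Looking at the last vowel of each stem: -om when the last vowel of the stem is a rounded vowel (*wu*, *guglo*, *kidzu*); -aba when the last vowel of the stem is an unrounded vowel (*nugi*, *roga*, *tele*).
Since the last vowel of *vikfo* is /o/ (a rounded vowel), it takes -om, giving *vikfoom*.
*vuteja* — last vowel /a/ (an unrounded vowel) → -aba → *vutejaaba*.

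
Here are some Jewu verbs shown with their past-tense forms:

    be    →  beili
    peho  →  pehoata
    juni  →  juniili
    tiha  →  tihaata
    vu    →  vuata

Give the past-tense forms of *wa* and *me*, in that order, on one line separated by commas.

waata, meili

The suffix is conditioned by the last vowel: -ili when the last vowel of the stem is a front vowel (*be*, *juni*); -ata when the last vowel of the stem is a back vowel (*peho*, *tiha*, *vu*).
The last vowel of *wa* is /a/, which is a back vowel, so the suffix is -ata, giving *waata*.
*me*: last vowel = /e/, a front vowel → -ili → *meili*.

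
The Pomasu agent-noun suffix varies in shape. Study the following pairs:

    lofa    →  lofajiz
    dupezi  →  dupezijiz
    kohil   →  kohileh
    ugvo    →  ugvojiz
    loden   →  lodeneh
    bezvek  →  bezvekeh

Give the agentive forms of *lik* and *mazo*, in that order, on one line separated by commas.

Looking at the final sound of each stem: -eh when the stem ends in a consonant (*kohil*, *loden*, *bezvek*); -jiz when the stem ends in a vowel (*lofa*, *dupezi*, *ugvo*).
*lik*: final sound = /k/, a consonant → -eh → *likeh*.
*mazo*: final sound = /o/, a vowel → -jiz → *mazojiz*.

likeh, mazojiz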